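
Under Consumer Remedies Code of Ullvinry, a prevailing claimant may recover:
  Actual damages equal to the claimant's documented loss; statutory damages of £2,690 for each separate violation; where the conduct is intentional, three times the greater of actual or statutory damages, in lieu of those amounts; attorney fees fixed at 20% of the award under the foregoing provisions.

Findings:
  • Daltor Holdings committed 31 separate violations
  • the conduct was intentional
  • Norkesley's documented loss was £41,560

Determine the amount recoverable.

£300,204

Statutory damages: 31 × £2,690 = £83,390
Greater of actual damages (£41,560) or statutory damages (£83,390): £83,390
Trebled: 3 × £83,390 = £250,170
Attorney fees: 20% of £250,170 = £50,034
Total recovery: £250,170 + £50,034 = £300,204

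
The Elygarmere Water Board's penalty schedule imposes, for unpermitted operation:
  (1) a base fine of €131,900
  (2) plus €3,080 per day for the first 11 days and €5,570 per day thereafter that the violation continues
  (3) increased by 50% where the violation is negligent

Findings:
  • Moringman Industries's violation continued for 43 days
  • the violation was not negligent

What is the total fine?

First 11 days: 11 × €3,080 = €33,880
Remaining days: (43 − 11) × €5,570 = €178,240
Per-day component: €33,880 + €178,240 = €212,120
Base plus per-day: €131,900 + €212,120 = €344,020
The violation was not negligent: no 50% increase.

€344,020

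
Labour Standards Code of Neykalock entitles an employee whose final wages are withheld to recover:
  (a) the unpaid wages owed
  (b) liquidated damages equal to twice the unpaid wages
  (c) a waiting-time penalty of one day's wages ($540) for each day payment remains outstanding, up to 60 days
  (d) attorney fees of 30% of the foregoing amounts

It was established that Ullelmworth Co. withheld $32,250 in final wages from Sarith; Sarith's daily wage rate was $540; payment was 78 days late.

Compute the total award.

Doubled: 2 × $32,250 = $64,500
Penalty days: min(78, 60) = 60
Waiting-time penalty: 60 × $540 = $32,400
Subtotal: $32,250 + $64,500 + $32,400 = $129,150
Attorney fees: 30% of $129,150 = $38,745
Total award: $129,150 + $38,745 = $167,895

Total award: $167,895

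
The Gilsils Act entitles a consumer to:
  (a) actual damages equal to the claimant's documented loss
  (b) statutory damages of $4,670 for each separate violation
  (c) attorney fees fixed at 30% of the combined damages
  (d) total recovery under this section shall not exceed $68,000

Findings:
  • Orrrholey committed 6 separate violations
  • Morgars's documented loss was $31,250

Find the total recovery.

$68,000

Statutory damages: 6 × $4,670 = $28,020
Combined damages: $31,250 + $28,020 = $59,270
Attorney fees: 30% of $59,270 = $17,781
Total before cap: $59,270 + $17,781 = $77,051
Cap at $68,000: $77,051 exceeds the cap → $68,000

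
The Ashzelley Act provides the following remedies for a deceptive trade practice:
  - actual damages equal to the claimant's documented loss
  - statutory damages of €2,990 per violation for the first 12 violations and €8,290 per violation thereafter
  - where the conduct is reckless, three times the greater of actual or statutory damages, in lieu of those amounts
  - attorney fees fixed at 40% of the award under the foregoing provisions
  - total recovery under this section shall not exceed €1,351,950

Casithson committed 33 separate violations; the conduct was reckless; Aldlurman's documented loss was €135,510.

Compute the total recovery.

€881,874

First 12 violations: 12 × €2,990 = €35,880
Remaining violations: (33 − 12) × €8,290 = €174,090
Statutory damages: €35,880 + €174,090 = €209,970
Greater of actual damages (€135,510) or statutory damages (€209,970): €209,970
Trebled: 3 × €209,970 = €629,910
Attorney fees: 40% of €629,910 = €251,964
Total before cap: €629,910 + €251,964 = €881,874
Cap at €1,351,950: €881,874 is within the cap, no reduction.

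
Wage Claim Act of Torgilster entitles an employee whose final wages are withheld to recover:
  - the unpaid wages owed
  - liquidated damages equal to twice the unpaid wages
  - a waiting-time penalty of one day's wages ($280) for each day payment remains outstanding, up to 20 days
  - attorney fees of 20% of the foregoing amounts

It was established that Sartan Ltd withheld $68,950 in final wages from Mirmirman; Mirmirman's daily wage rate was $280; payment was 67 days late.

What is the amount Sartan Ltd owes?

Doubled: 2 × $68,950 = $137,900
Penalty days: min(67, 20) = 20
Waiting-time penalty: 20 × $280 = $5,600
Subtotal: $68,950 + $137,900 + $5,600 = $212,450
Attorney fees: 20% of $212,450 = $42,490
Total award: $212,450 + $42,490 = $254,940

$254,940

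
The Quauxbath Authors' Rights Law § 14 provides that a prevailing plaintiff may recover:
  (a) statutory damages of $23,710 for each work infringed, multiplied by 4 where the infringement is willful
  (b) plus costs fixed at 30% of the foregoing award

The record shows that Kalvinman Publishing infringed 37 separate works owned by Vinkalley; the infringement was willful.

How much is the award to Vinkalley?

$4,561,804

Statutory damages: 37 × $23,710 = $877,270
Multiplied by 4: 4 × $877,270 = $3,509,080
Costs: 30% of $3,509,080 = $1,052,724
Award plus costs: $3,509,080 + $1,052,724 = $4,561,804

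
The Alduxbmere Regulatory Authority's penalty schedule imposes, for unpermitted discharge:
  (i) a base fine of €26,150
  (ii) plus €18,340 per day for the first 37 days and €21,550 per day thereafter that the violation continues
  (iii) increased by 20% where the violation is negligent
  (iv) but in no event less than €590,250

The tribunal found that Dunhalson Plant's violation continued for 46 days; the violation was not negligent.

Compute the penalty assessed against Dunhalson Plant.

First 37 days: 37 × €18,340 = €678,580
Remaining days: (46 − 37) × €21,550 = €193,950
Per-day component: €678,580 + €193,950 = €872,530
Base plus per-day: €26,150 + €872,530 = €898,680
The violation was not negligent: no 20% increase.
Minimum €590,250: €898,680 meets the minimum, no increase.

€898,680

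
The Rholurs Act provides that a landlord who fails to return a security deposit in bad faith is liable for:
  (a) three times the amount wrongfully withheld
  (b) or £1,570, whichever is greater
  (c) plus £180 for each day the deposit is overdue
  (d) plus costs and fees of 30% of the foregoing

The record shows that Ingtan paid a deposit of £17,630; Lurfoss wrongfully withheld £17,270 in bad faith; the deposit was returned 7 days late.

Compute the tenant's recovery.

Trebled: 3 × £17,270 = £51,810
Minimum £1,570: £51,810 meets the minimum, no increase.
Late-return penalty: 7 × £180 = £1,260
Damages plus late penalty: £51,810 + £1,260 = £53,070
Costs and fees: 30% of £53,070 = £15,921
Total recovery: £53,070 + £15,921 = £68,991

£68,991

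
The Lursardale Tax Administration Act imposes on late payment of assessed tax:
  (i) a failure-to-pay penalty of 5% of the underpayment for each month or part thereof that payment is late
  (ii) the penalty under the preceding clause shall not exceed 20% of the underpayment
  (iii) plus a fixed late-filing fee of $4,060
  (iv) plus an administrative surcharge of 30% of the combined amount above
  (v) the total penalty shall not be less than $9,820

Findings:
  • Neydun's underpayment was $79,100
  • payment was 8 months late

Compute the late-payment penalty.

Accrued rate: 5% × 8 = 40%, capped at 20% → 20%
Failure-to-pay penalty: 20% of $79,100 = $15,820
Penalty before surcharge: $15,820 + $4,060 = $19,880
Administrative surcharge: 30% of $19,880 = $5,964
Total penalty: $19,880 + $5,964 = $25,844
Minimum $9,820: $25,844 meets the minimum, no increase.

Penalty: $25,844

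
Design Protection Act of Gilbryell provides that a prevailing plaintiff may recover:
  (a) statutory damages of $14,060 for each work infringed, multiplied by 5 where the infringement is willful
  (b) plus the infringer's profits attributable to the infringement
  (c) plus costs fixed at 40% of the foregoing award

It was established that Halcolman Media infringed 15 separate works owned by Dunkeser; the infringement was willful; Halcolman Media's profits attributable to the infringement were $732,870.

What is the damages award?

$2,502,318

Statutory damages: 15 × $14,060 = $210,900
Multiplied by 5: 5 × $210,900 = $1,054,500
Combined award: $1,054,500 + $732,870 = $1,787,370
Costs: 40% of $1,787,370 = $714,948
Award plus costs: $1,787,370 + $714,948 = $2,502,318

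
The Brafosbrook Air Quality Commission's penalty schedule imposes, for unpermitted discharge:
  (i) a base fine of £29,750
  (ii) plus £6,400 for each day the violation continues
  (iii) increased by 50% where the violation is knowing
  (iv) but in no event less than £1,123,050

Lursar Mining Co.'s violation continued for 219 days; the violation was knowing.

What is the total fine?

Per-day component: 219 × £6,400 = £1,401,600
Base plus per-day: £29,750 + £1,401,600 = £1,431,350
Enhancement: 50% of £1,431,350 = £715,675
Enhanced fine: £1,431,350 + £715,675 = £2,147,025
Minimum £1,123,050: £2,147,025 meets the minimum, no increase.

£2,147,025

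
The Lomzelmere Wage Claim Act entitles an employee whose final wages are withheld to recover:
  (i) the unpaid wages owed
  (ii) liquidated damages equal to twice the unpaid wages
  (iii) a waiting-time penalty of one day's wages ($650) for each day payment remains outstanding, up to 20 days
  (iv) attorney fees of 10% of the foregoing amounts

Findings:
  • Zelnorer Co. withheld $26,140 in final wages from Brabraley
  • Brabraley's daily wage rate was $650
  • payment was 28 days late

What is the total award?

$100,562

Doubled: 2 × $26,140 = $52,280
Penalty days: min(28, 20) = 20
Waiting-time penalty: 20 × $650 = $13,000
Subtotal: $26,140 + $52,280 + $13,000 = $91,420
Attorney fees: 10% of $91,420 = $9,142
Total award: $91,420 + $9,142 = $100,562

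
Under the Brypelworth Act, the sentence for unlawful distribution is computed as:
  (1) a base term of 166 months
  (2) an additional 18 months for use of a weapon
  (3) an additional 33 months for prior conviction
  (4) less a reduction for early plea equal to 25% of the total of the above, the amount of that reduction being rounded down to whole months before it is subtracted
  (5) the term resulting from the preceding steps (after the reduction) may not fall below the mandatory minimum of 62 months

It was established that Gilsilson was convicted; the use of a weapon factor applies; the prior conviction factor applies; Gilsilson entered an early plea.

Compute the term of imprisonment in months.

Use of a weapon enhancement: +18 months
Prior conviction enhancement: +33 months
Adjusted term: 166 months + 18 months + 33 months = 217 months
Early plea reduction: 25% of 217 months = 54 months (rounded down)
After reduction: 217 − 54 = 163 months
Minimum 62 months: 163 months meets the minimum, no increase.

163 months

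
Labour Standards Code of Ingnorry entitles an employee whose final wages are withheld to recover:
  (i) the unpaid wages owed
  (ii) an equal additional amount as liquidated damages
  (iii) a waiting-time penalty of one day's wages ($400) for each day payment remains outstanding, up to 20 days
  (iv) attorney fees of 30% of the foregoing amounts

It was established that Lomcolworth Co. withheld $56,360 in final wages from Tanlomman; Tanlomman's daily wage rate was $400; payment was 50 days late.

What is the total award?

Liquidated damages (equal amount): $56,360
Penalty days: min(50, 20) = 20
Waiting-time penalty: 20 × $400 = $8,000
Subtotal: $56,360 + $56,360 + $8,000 = $120,720
Attorney fees: 30% of $120,720 = $36,216
Total award: $120,720 + $36,216 = $156,936

$156,936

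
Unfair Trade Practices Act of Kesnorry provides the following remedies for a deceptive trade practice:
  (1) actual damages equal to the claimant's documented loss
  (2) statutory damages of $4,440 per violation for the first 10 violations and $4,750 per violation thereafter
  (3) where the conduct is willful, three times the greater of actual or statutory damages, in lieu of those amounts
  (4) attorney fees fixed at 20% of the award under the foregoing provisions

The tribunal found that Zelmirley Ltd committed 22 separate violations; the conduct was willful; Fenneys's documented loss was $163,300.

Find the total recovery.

First 10 violations: 10 × $4,440 = $44,400
Remaining violations: (22 − 10) × $4,750 = $57,000
Statutory damages: $44,400 + $57,000 = $101,400
Greater of actual damages ($163,300) or statutory damages ($101,400): $163,300
Trebled: 3 × $163,300 = $489,900
Attorney fees: 20% of $489,900 = $97,980
Total recovery: $489,900 + $97,980 = $587,880

$587,880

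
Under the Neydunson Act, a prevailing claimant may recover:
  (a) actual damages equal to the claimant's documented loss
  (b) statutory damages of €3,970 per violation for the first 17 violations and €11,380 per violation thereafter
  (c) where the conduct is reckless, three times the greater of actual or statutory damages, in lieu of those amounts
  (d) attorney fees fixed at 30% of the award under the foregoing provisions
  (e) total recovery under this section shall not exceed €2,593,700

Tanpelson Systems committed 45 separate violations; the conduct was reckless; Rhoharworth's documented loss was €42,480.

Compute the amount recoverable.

€1,505,907

First 17 violations: 17 × €3,970 = €67,490
Remaining violations: (45 − 17) × €11,380 = €318,640
Statutory damages: €67,490 + €318,640 = €386,130
Greater of actual damages (€42,480) or statutory damages (€386,130): €386,130
Trebled: 3 × €386,130 = €1,158,390
Attorney fees: 30% of €1,158,390 = €347,517
Total before cap: €1,158,390 + €347,517 = €1,505,907
Cap at €2,593,700: €1,505,907 is within the cap, no reduction.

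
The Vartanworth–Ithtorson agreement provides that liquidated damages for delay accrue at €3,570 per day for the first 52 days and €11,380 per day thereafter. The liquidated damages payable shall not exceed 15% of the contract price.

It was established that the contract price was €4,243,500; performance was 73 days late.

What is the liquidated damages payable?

€424,620

First 52 days: 52 × €3,570 = €185,640
Remaining days: (73 − 52) × €11,380 = €238,980
Accrued per-day damages: €185,640 + €238,980 = €424,620
Cap: 15% of €4,243,500 = €636,525
Cap at €636,525: €424,620 is within the cap, no reduction.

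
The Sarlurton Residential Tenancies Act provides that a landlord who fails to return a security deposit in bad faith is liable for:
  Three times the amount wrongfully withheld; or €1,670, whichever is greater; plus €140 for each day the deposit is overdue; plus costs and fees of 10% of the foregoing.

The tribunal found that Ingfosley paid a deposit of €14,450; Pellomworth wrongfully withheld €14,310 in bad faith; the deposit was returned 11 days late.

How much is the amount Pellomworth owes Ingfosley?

Recovery: €48,917

Trebled: 3 × €14,310 = €42,930
Minimum €1,670: €42,930 meets the minimum, no increase.
Late-return penalty: 11 × €140 = €1,540
Damages plus late penalty: €42,930 + €1,540 = €44,470
Costs and fees: 10% of €44,470 = €4,447
Total recovery: €44,470 + €4,447 = €48,917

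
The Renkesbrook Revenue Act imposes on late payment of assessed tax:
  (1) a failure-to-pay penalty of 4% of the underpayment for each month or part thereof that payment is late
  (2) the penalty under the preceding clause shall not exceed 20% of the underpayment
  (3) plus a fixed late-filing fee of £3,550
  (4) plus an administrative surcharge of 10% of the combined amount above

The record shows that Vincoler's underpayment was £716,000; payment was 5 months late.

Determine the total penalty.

Accrued rate: 4% × 5 = 20%, capped at 20% → 20%
Failure-to-pay penalty: 20% of £716,000 = £143,200
Penalty before surcharge: £143,200 + £3,550 = £146,750
Administrative surcharge: 10% of £146,750 = £14,675
Total penalty: £146,750 + £14,675 = £161,425

£161,425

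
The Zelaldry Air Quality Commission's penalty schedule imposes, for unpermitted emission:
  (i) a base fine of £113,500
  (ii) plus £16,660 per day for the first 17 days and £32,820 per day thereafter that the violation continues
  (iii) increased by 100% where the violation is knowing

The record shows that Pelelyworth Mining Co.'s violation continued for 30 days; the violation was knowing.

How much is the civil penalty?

£1,646,760

First 17 days: 17 × £16,660 = £283,220
Remaining days: (30 − 17) × £32,820 = £426,660
Per-day component: £283,220 + £426,660 = £709,880
Base plus per-day: £113,500 + £709,880 = £823,380
Enhancement: 100% of £823,380 = £823,380
Enhanced fine: £823,380 + £823,380 = £1,646,760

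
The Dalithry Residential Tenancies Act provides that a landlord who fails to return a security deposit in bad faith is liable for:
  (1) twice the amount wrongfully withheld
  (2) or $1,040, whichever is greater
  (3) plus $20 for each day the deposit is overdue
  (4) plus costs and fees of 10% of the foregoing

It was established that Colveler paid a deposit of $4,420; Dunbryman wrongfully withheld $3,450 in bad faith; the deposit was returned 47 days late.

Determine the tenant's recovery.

Doubled: 2 × $3,450 = $6,900
Minimum $1,040: $6,900 meets the minimum, no increase.
Late-return penalty: 47 × $20 = $940
Damages plus late penalty: $6,900 + $940 = $7,840
Costs and fees: 10% of $7,840 = $784
Total recovery: $7,840 + $784 = $8,624

$8,624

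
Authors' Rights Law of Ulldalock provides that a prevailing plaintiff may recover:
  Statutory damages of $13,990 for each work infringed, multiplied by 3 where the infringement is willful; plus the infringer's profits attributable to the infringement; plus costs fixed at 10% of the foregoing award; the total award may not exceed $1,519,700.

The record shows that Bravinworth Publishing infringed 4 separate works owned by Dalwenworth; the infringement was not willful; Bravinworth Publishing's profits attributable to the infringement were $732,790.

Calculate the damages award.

Statutory damages: 4 × $13,990 = $55,960
Infringement not willful: no ×3 enhancement.
Combined award: $55,960 + $732,790 = $788,750
Costs: 10% of $788,750 = $78,875
Award plus costs: $788,750 + $78,875 = $867,625
Cap at $1,519,700: $867,625 is within the cap, no reduction.

$867,625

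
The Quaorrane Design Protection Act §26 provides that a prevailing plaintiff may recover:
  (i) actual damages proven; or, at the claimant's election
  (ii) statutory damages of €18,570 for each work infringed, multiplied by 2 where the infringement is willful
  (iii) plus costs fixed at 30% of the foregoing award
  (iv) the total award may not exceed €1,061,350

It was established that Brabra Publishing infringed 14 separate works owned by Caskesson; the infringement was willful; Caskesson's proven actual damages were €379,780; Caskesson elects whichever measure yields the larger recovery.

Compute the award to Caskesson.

Award: €675,948

Statutory damages: 14 × €18,570 = €259,980
Doubled: 2 × €259,980 = €519,960
Greater of actual damages (€379,780) or enhanced statutory damages (€519,960): €519,960
Costs: 30% of €519,960 = €155,988
Award plus costs: €519,960 + €155,988 = €675,948
Cap at €1,061,350: €675,948 is within the cap, no reduction.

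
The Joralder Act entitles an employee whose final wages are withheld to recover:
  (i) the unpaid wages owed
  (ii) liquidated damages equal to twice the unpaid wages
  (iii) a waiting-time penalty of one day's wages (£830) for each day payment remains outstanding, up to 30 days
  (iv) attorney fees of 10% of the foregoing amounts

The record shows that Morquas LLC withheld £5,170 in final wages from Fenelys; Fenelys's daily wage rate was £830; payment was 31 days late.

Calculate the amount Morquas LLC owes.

Doubled: 2 × £5,170 = £10,340
Penalty days: min(31, 30) = 30
Waiting-time penalty: 30 × £830 = £24,900
Subtotal: £5,170 + £10,340 + £24,900 = £40,410
Attorney fees: 10% of £40,410 = £4,041
Total award: £40,410 + £4,041 = £44,451

£44,451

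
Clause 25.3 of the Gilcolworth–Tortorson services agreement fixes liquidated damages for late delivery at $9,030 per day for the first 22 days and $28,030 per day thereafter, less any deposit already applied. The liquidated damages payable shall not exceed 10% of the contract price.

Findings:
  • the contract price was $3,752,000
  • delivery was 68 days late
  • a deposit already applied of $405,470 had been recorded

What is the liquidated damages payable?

First 22 days: 22 × $9,030 = $198,660
Remaining days: (68 − 22) × $28,030 = $1,289,380
Accrued per-day damages: $198,660 + $1,289,380 = $1,488,040
Less deposit already applied: $1,488,040 − $405,470 = $1,082,570
Cap: 10% of $3,752,000 = $375,200
Cap at $375,200: $1,082,570 exceeds the cap → $375,200

$375,200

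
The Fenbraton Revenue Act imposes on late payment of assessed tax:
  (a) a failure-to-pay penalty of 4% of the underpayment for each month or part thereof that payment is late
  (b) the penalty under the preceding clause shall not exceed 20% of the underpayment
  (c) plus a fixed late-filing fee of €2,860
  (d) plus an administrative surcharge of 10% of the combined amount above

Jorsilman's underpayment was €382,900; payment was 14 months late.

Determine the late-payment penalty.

€87,384

Accrued rate: 4% × 14 = 56%, capped at 20% → 20%
Failure-to-pay penalty: 20% of €382,900 = €76,580
Penalty before surcharge: €76,580 + €2,860 = €79,440
Administrative surcharge: 10% of €79,440 = €7,944
Total penalty: €79,440 + €7,944 = €87,384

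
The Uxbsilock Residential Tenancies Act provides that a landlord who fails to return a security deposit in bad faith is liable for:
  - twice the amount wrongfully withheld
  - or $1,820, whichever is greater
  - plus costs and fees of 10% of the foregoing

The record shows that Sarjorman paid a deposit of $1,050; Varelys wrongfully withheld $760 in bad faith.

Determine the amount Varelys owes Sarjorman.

Doubled: 2 × $760 = $1,520
Minimum $1,820: $1,520 is below the minimum → $1,820
Costs and fees: 10% of $1,820 = $182
Total recovery: $1,820 + $182 = $2,002

$2,002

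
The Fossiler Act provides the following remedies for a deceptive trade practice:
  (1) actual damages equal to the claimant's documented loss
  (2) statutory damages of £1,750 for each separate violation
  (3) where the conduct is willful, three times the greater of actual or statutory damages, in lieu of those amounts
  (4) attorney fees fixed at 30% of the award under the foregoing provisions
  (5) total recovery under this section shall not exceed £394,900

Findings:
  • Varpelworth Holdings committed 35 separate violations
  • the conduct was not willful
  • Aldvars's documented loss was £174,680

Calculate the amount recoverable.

£306,709

Statutory damages: 35 × £1,750 = £61,250
Conduct not willful: the in-lieu enhancement does not apply.
Actual plus statutory damages: £174,680 + £61,250 = £235,930
Attorney fees: 30% of £235,930 = £70,779
Total before cap: £235,930 + £70,779 = £306,709
Cap at £394,900: £306,709 is within the cap, no reduction.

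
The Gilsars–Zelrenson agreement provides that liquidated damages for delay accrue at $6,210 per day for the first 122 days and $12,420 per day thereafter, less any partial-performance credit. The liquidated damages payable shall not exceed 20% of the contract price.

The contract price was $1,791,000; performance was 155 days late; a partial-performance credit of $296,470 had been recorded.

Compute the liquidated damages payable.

First 122 days: 122 × $6,210 = $757,620
Remaining days: (155 − 122) × $12,420 = $409,860
Accrued per-day damages: $757,620 + $409,860 = $1,167,480
Less partial-performance credit: $1,167,480 − $296,470 = $871,010
Cap: 20% of $1,791,000 = $358,200
Cap at $358,200: $871,010 exceeds the cap → $358,200

Liquidated damages: $358,200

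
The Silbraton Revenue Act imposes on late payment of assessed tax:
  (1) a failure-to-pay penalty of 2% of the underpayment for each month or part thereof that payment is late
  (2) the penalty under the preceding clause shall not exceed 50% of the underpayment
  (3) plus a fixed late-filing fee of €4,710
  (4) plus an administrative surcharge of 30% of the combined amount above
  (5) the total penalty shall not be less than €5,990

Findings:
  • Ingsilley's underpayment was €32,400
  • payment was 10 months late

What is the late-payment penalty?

Accrued rate: 2% × 10 = 20%, capped at 50% → 20%
Failure-to-pay penalty: 20% of €32,400 = €6,480
Penalty before surcharge: €6,480 + €4,710 = €11,190
Administrative surcharge: 30% of €11,190 = €3,357
Total penalty: €11,190 + €3,357 = €14,547
Minimum €5,990: €14,547 meets the minimum, no increase.

€14,547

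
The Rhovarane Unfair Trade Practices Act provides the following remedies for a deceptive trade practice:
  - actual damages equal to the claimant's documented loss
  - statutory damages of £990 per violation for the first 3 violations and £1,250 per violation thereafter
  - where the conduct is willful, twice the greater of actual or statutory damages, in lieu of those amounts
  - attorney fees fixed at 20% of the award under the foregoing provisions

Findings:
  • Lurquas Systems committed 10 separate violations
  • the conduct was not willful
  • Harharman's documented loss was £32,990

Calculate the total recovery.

First 3 violations: 3 × £990 = £2,970
Remaining violations: (10 − 3) × £1,250 = £8,750
Statutory damages: £2,970 + £8,750 = £11,720
Conduct not willful: the in-lieu enhancement does not apply.
Actual plus statutory damages: £32,990 + £11,720 = £44,710
Attorney fees: 20% of £44,710 = £8,942
Total recovery: £44,710 + £8,942 = £53,652

£53,652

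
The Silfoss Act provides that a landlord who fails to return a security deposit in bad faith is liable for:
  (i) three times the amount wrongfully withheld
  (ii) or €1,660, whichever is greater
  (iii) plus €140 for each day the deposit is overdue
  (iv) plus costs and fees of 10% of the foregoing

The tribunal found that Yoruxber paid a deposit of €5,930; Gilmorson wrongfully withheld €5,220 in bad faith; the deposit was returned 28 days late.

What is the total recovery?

€21,538

Trebled: 3 × €5,220 = €15,660
Minimum €1,660: €15,660 meets the minimum, no increase.
Late-return penalty: 28 × €140 = €3,920
Damages plus late penalty: €15,660 + €3,920 = €19,580
Costs and fees: 10% of €19,580 = €1,958
Total recovery: €19,580 + €1,958 = €21,538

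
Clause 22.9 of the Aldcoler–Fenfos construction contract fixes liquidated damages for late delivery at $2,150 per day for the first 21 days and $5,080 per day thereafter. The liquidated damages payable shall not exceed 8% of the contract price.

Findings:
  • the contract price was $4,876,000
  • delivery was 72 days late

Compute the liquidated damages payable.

First 21 days: 21 × $2,150 = $45,150
Remaining days: (72 − 21) × $5,080 = $259,080
Accrued per-day damages: $45,150 + $259,080 = $304,230
Cap: 8% of $4,876,000 = $390,080
Cap at $390,080: $304,230 is within the cap, no reduction.

$304,230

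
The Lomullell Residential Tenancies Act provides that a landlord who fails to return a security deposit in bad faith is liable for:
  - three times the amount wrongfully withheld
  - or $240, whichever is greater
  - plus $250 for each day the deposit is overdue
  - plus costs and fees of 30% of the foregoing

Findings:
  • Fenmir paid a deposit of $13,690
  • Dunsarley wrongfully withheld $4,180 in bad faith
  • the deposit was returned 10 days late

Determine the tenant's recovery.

$19,552

Trebled: 3 × $4,180 = $12,540
Minimum $240: $12,540 meets the minimum, no increase.
Late-return penalty: 10 × $250 = $2,500
Damages plus late penalty: $12,540 + $2,500 = $15,040
Costs and fees: 30% of $15,040 = $4,512
Total recovery: $15,040 + $4,512 = $19,552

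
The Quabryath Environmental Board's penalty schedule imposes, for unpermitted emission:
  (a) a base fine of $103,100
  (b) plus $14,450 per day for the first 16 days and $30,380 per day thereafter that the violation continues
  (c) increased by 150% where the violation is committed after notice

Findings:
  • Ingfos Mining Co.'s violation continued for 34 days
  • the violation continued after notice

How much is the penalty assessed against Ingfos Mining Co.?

$2,202,850

First 16 days: 16 × $14,450 = $231,200
Remaining days: (34 − 16) × $30,380 = $546,840
Per-day component: $231,200 + $546,840 = $778,040
Base plus per-day: $103,100 + $778,040 = $881,140
Enhancement: 150% of $881,140 = $1,321,710
Enhanced fine: $881,140 + $1,321,710 = $2,202,850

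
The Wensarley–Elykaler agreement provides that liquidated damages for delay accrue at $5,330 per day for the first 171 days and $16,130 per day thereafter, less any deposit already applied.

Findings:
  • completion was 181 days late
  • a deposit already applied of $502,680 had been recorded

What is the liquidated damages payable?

First 171 days: 171 × $5,330 = $911,430
Remaining days: (181 − 171) × $16,130 = $161,300
Accrued per-day damages: $911,430 + $161,300 = $1,072,730
Less deposit already applied: $1,072,730 − $502,680 = $570,050

$570,050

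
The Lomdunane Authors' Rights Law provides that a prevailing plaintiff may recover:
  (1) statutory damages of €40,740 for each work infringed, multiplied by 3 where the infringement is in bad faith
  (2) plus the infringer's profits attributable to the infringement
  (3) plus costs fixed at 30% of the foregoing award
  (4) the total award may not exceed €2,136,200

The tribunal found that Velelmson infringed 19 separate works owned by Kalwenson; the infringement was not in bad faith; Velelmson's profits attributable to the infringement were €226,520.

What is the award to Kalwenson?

€1,300,754

Statutory damages: 19 × €40,740 = €774,060
Infringement not in bad faith: no ×3 enhancement.
Combined award: €774,060 + €226,520 = €1,000,580
Costs: 30% of €1,000,580 = €300,174
Award plus costs: €1,000,580 + €300,174 = €1,300,754
Cap at €2,136,200: €1,300,754 is within the cap, no reduction.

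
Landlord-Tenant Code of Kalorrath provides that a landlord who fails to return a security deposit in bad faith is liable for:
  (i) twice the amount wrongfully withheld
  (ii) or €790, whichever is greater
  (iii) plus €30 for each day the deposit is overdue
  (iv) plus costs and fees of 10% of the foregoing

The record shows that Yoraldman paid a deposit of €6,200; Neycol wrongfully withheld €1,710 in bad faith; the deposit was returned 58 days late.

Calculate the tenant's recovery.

Doubled: 2 × €1,710 = €3,420
Minimum €790: €3,420 meets the minimum, no increase.
Late-return penalty: 58 × €30 = €1,740
Damages plus late penalty: €3,420 + €1,740 = €5,160
Costs and fees: 10% of €5,160 = €516
Total recovery: €5,160 + €516 = €5,676

Recovery: €5,676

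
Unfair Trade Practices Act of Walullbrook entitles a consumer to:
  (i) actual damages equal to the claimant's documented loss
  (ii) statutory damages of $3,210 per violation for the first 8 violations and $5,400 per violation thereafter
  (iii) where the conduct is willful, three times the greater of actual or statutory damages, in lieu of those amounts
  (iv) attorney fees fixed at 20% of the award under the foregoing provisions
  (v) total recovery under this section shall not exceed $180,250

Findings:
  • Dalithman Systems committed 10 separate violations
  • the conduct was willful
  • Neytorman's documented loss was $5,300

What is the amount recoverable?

$131,328

First 8 violations: 8 × $3,210 = $25,680
Remaining violations: (10 − 8) × $5,400 = $10,800
Statutory damages: $25,680 + $10,800 = $36,480
Greater of actual damages ($5,300) or statutory damages ($36,480): $36,480
Trebled: 3 × $36,480 = $109,440
Attorney fees: 20% of $109,440 = $21,888
Total before cap: $109,440 + $21,888 = $131,328
Cap at $180,250: $131,328 is within the cap, no reduction.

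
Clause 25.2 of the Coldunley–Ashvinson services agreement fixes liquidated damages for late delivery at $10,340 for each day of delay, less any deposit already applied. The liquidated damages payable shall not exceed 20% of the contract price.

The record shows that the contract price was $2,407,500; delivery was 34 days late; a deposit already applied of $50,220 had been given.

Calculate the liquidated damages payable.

Per-day damages: 34 × $10,340 = $351,560
Less deposit already applied: $351,560 − $50,220 = $301,340
Cap: 20% of $2,407,500 = $481,500
Cap at $481,500: $301,340 is within the cap, no reduction.

$301,340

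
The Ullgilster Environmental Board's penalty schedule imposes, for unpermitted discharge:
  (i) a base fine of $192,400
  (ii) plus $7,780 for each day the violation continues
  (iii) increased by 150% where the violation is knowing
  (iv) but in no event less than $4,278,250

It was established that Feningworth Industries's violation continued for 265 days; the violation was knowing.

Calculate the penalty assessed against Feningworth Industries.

$5,635,250

Per-day component: 265 × $7,780 = $2,061,700
Base plus per-day: $192,400 + $2,061,700 = $2,254,100
Enhancement: 150% of $2,254,100 = $3,381,150
Enhanced fine: $2,254,100 + $3,381,150 = $5,635,250
Minimum $4,278,250: $5,635,250 meets the minimum, no increase.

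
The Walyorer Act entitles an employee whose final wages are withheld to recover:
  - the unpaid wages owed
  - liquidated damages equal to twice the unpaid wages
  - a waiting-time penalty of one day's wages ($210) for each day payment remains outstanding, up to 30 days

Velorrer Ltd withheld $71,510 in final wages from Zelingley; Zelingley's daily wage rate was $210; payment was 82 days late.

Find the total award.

Total award: $220,830

Doubled: 2 × $71,510 = $143,020
Penalty days: min(82, 30) = 30
Waiting-time penalty: 30 × $210 = $6,300
Total award: $71,510 + $143,020 + $6,300 = $220,830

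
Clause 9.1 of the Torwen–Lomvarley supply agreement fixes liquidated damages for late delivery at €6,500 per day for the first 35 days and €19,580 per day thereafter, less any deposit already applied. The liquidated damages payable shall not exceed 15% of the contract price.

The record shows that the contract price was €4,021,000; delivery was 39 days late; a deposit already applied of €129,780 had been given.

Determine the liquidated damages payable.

€176,040

First 35 days: 35 × €6,500 = €227,500
Remaining days: (39 − 35) × €19,580 = €78,320
Accrued per-day damages: €227,500 + €78,320 = €305,820
Less deposit already applied: €305,820 − €129,780 = €176,040
Cap: 15% of €4,021,000 = €603,150
Cap at €603,150: €176,040 is within the cap, no reduction.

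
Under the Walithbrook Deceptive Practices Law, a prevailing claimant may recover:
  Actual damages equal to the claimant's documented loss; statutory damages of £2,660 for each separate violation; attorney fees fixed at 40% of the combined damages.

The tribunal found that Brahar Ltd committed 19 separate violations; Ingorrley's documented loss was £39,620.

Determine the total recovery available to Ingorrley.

Statutory damages: 19 × £2,660 = £50,540
Combined damages: £39,620 + £50,540 = £90,160
Attorney fees: 40% of £90,160 = £36,064
Total recovery: £90,160 + £36,064 = £126,224

£126,224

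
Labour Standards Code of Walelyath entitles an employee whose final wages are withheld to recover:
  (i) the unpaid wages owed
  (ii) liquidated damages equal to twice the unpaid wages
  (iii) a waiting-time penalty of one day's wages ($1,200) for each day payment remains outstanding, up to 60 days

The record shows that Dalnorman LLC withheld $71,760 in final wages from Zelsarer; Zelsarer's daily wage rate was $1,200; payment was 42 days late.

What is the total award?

Doubled: 2 × $71,760 = $143,520
Penalty days: min(42, 60) = 42
Waiting-time penalty: 42 × $1,200 = $50,400
Total award: $71,760 + $143,520 + $50,400 = $265,680

Total award: $265,680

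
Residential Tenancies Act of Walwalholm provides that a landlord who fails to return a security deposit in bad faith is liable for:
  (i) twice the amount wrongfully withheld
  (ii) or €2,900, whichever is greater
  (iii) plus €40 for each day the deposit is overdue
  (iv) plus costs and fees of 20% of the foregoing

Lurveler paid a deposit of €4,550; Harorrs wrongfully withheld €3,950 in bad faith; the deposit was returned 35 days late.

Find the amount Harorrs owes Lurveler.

Doubled: 2 × €3,950 = €7,900
Minimum €2,900: €7,900 meets the minimum, no increase.
Late-return penalty: 35 × €40 = €1,400
Damages plus late penalty: €7,900 + €1,400 = €9,300
Costs and fees: 20% of €9,300 = €1,860
Total recovery: €9,300 + €1,860 = €11,160

Recovery: €11,160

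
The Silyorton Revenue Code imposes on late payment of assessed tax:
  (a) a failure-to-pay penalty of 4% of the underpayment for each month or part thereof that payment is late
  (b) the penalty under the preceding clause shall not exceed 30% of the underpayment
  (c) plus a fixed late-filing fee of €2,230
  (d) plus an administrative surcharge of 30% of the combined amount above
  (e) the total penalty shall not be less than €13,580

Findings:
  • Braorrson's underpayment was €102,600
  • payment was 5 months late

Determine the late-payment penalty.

Accrued rate: 4% × 5 = 20%, capped at 30% → 20%
Failure-to-pay penalty: 20% of €102,600 = €20,520
Penalty before surcharge: €20,520 + €2,230 = €22,750
Administrative surcharge: 30% of €22,750 = €6,825
Total penalty: €22,750 + €6,825 = €29,575
Minimum €13,580: €29,575 meets the minimum, no increase.

€29,575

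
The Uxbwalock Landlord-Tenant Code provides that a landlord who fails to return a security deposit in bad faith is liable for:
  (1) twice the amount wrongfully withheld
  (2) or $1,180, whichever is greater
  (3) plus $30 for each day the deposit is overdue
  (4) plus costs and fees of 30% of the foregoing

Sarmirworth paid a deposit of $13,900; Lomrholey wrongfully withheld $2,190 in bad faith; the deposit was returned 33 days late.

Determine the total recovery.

Doubled: 2 × $2,190 = $4,380
Minimum $1,180: $4,380 meets the minimum, no increase.
Late-return penalty: 33 × $30 = $990
Damages plus late penalty: $4,380 + $990 = $5,370
Costs and fees: 30% of $5,370 = $1,611
Total recovery: $5,370 + $1,611 = $6,981

$6,981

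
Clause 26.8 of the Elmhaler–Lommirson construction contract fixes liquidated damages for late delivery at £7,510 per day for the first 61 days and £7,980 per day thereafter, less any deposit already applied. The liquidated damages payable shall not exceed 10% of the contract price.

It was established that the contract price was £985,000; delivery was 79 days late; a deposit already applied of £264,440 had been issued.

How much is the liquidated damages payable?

£98,500

First 61 days: 61 × £7,510 = £458,110
Remaining days: (79 − 61) × £7,980 = £143,640
Accrued per-day damages: £458,110 + £143,640 = £601,750
Less deposit already applied: £601,750 − £264,440 = £337,310
Cap: 10% of £985,000 = £98,500
Cap at £98,500: £337,310 exceeds the cap → £98,500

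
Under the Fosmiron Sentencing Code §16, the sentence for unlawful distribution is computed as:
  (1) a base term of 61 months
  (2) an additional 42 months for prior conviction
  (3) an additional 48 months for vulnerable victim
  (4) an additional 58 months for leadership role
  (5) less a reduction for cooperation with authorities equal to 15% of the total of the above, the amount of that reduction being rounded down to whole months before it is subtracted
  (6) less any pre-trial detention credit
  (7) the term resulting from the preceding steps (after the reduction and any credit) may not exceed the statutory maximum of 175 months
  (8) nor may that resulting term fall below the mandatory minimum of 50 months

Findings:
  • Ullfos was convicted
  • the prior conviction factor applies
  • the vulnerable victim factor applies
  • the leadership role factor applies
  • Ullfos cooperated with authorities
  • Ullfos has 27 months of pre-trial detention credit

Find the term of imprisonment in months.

151 months

Prior conviction enhancement: +42 months
Vulnerable victim enhancement: +48 months
Leadership role enhancement: +58 months
Adjusted term: 61 months + 42 months + 48 months + 58 months = 209 months
Cooperation with authorities reduction: 15% of 209 months = 31 months (rounded down)
After reduction: 209 − 31 = 178 months
Less pre-trial detention credit: 178 months − 27 months = 151 months
Cap at 175 months: 151 months is within the cap, no reduction.
Minimum 50 months: 151 months meets the minimum, no increase.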